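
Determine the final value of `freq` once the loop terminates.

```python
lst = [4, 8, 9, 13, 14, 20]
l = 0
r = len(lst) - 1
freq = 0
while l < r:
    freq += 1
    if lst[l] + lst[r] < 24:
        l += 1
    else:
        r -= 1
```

Let's trace through this code step by step.

Initialize: lst = [4, 8, 9, 13, 14, 20]
Initialize: l = 0
Initialize: r = 5
Initialize: freq = 0
Entering loop: while l < r:
After iteration 1: l = 0, r = 4, freq = 1
After iteration 2: l = 1, r = 4, freq = 2
After iteration 3: l = 2, r = 4, freq = 3
After iteration 4: l = 3, r = 4, freq = 4
After iteration 5: l = 3, r = 3, freq = 5
Loop ends.

Final answer: 5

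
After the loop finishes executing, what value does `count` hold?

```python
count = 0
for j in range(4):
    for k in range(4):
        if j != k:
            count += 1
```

Let's trace through this code step by step.

Initialize: count = 0
Entering loop: for j in range(4):
After iteration 1: j = 0, count = 3
After iteration 2: j = 1, count = 6
After iteration 3: j = 2, count = 9
After iteration 4: j = 3, count = 12
Loop ends.

Final answer: 12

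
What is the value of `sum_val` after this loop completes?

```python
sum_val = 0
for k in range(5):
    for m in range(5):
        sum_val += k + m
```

Let's trace through this code step by step.

Initialize: sum_val = 0
Entering loop: for k in range(5):
After iteration 1: k = 0, sum_val = 10
After iteration 2: k = 1, sum_val = 25
After iteration 3: k = 2, sum_val = 45
After iteration 4: k = 3, sum_val = 70
After iteration 5: k = 4, sum_val = 100
Loop ends.

Final answer: 100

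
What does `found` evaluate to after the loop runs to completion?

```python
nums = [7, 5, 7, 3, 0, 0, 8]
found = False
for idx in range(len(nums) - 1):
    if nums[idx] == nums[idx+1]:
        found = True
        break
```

Let's trace through this code step by step.

Initialize: nums = [7, 5, 7, 3, 0, 0, 8]
Initialize: found = False
Entering loop: for idx in range(len(nums) - 1):
After iteration 1: idx = 0, found = False
After iteration 2: idx = 1, found = False
After iteration 3: idx = 2, found = False
After iteration 4: idx = 3, found = False
After iteration 5: idx = 4, found = True
Loop ends.

Final answer: True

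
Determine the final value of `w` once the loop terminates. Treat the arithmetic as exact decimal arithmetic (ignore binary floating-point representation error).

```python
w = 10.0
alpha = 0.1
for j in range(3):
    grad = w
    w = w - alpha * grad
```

Let's trace through this code step by step.

Initialize: w = 10.0
Initialize: alpha = 0.1
Entering loop: for j in range(3):
After iteration 1: j = 0, w = 9.0, grad = 10.0
After iteration 2: j = 1, w = 8.1, grad = 9.0
After iteration 3: j = 2, w = 7.29, grad = 8.1
Loop ends.

Final answer: 7.29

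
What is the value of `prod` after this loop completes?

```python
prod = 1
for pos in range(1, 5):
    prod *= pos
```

Let's trace through this code step by step.

Initialize: prod = 1
Entering loop: for pos in range(1, 5):
After iteration 1: pos = 1, prod = 1
After iteration 2: pos = 2, prod = 2
After iteration 3: pos = 3, prod = 6
After iteration 4: pos = 4, prod = 24
Loop ends.

Final answer: 24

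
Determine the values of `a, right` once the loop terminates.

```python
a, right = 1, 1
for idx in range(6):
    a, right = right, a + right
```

Let's trace through this code step by step.

Initialize: a = 1
Initialize: right = 1
Entering loop: for idx in range(6):
After iteration 1: idx = 0, a = 1, right = 2
After iteration 2: idx = 1, a = 2, right = 3
After iteration 3: idx = 2, a = 3, right = 5
After iteration 4: idx = 3, a = 5, right = 8
After iteration 5: idx = 4, a = 8, right = 13
After iteration 6: idx = 5, a = 13, right = 21
Loop ends.

Final answer: 13, 21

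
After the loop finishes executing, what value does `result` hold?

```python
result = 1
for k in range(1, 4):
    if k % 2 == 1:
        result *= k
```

Let's trace through this code step by step.

Initialize: result = 1
Entering loop: for k in range(1, 4):
After iteration 1: k = 1, result = 1
After iteration 2: k = 2, result = 1
After iteration 3: k = 3, result = 3
Loop ends.

Final answer: 3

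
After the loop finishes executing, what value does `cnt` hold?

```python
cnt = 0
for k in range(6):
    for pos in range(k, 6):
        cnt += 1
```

Let's trace through this code step by step.

Initialize: cnt = 0
Entering loop: for k in range(6):
After iteration 1: k = 0, cnt = 6
After iteration 2: k = 1, cnt = 11
After iteration 3: k = 2, cnt = 15
After iteration 4: k = 3, cnt = 18
After iteration 5: k = 4, cnt = 20
After iteration 6: k = 5, cnt = 21
Loop ends.

Final answer: 21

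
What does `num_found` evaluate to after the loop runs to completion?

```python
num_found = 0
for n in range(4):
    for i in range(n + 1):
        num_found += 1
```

Let's trace through this code step by step.

Initialize: num_found = 0
Entering loop: for n in range(4):
After iteration 1: n = 0, num_found = 1, i = 0
After iteration 2: n = 1, num_found = 3, i = 1
After iteration 3: n = 2, num_found = 6, i = 2
After iteration 4: n = 3, num_found = 10, i = 3
Loop ends.

Final answer: 10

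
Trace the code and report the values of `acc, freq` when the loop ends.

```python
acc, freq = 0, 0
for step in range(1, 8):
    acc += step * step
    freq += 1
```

Let's trace through this code step by step.

Initialize: acc = 0
Initialize: freq = 0
Entering loop: for step in range(1, 8):
After iteration 1: step = 1, acc = 1, freq = 1
After iteration 2: step = 2, acc = 5, freq = 2
After iteration 3: step = 3, acc = 14, freq = 3
After iteration 4: step = 4, acc = 30, freq = 4
After iteration 5: step = 5, acc = 55, freq = 5
After iteration 6: step = 6, acc = 91, freq = 6
After iteration 7: step = 7, acc = 140, freq = 7
Loop ends.

Final answer: 140, 7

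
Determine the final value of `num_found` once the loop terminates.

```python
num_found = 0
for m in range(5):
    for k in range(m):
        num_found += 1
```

Let's trace through this code step by step.

Initialize: num_found = 0
Entering loop: for m in range(5):
After iteration 1: m = 0, num_found = 0
After iteration 2: m = 1, num_found = 1, k = 0
After iteration 3: m = 2, num_found = 3, k = 1
After iteration 4: m = 3, num_found = 6, k = 2
After iteration 5: m = 4, num_found = 10, k = 3
Loop ends.

Final answer: 10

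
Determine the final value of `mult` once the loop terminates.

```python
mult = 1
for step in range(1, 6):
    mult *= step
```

Let's trace through this code step by step.

Initialize: mult = 1
Entering loop: for step in range(1, 6):
After iteration 1: step = 1, mult = 1
After iteration 2: step = 2, mult = 2
After iteration 3: step = 3, mult = 6
After iteration 4: step = 4, mult = 24
After iteration 5: step = 5, mult = 120
Loop ends.

Final answer: 120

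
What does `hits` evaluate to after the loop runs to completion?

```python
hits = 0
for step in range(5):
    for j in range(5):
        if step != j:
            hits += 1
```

Let's trace through this code step by step.

Initialize: hits = 0
Entering loop: for step in range(5):
After iteration 1: step = 0, hits = 4
After iteration 2: step = 1, hits = 8
After iteration 3: step = 2, hits = 12
After iteration 4: step = 3, hits = 16
After iteration 5: step = 4, hits = 20
Loop ends.

Final answer: 20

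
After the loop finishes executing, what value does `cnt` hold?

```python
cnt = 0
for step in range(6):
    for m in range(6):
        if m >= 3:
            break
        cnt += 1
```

Let's trace through this code step by step.

Initialize: cnt = 0
Entering loop: for step in range(6):
After iteration 1: step = 0, cnt = 3
After iteration 2: step = 1, cnt = 6
After iteration 3: step = 2, cnt = 9
After iteration 4: step = 3, cnt = 12
After iteration 5: step = 4, cnt = 15
After iteration 6: step = 5, cnt = 18
Loop ends.

Final answer: 18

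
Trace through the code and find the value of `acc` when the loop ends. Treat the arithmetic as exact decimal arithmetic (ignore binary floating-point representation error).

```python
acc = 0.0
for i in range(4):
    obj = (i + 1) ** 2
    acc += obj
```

Let's trace through this code step by step.

Initialize: acc = 0.0
Entering loop: for i in range(4):
After iteration 1: i = 0, acc = 1.0, obj = 1
After iteration 2: i = 1, acc = 5.0, obj = 4
After iteration 3: i = 2, acc = 14.0, obj = 9
After iteration 4: i = 3, acc = 30.0, obj = 16
Loop ends.

Final answer: 30.0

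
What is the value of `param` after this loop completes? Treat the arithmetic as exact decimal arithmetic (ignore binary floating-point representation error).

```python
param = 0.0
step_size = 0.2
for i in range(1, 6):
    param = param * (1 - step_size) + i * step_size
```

Let's trace through this code step by step.

Initialize: param = 0.0
Initialize: step_size = 0.2
Entering loop: for i in range(1, 6):
After iteration 1: i = 1, param = 0.2
After iteration 2: i = 2, param = 0.56
After iteration 3: i = 3, param = 1.048
After iteration 4: i = 4, param = 1.6384
After iteration 5: i = 5, param = 2.31072
Loop ends.

Final answer: 2.31072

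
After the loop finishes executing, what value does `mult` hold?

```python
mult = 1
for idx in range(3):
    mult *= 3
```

Let's trace through this code step by step.

Initialize: mult = 1
Entering loop: for idx in range(3):
After iteration 1: idx = 0, mult = 3
After iteration 2: idx = 1, mult = 9
After iteration 3: idx = 2, mult = 27
Loop ends.

Final answer: 27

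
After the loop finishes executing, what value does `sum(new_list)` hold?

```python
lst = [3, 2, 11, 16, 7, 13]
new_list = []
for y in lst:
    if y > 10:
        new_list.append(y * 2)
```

Let's trace through this code step by step.

Initialize: lst = [3, 2, 11, 16, 7, 13]
Initialize: new_list = []
Entering loop: for y in lst:
After iteration 1: y = 3, new_list = []
After iteration 2: y = 2, new_list = []
After iteration 3: y = 11, new_list = [22]
After iteration 4: y = 16, new_list = [22, 32]
After iteration 5: y = 7, new_list = [22, 32]
After iteration 6: y = 13, new_list = [22, 32, 26]
Loop ends.
sum(new_list) = 80

Final answer: 80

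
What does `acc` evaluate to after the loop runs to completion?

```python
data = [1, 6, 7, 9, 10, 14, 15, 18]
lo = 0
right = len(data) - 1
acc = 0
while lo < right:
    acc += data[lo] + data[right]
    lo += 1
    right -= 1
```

Let's trace through this code step by step.

Initialize: data = [1, 6, 7, 9, 10, 14, 15, 18]
Initialize: lo = 0
Initialize: right = 7
Initialize: acc = 0
Entering loop: while lo < right:
After iteration 1: lo = 1, right = 6, acc = 19
After iteration 2: lo = 2, right = 5, acc = 40
After iteration 3: lo = 3, right = 4, acc = 61
After iteration 4: lo = 4, right = 3, acc = 80
Loop ends.

Final answer: 80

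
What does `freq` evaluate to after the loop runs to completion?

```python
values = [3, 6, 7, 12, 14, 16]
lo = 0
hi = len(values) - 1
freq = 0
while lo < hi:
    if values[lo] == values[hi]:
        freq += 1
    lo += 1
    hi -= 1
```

Let's trace through this code step by step.

Initialize: values = [3, 6, 7, 12, 14, 16]
Initialize: lo = 0
Initialize: hi = 5
Initialize: freq = 0
Entering loop: while lo < hi:
After iteration 1: lo = 1, hi = 4, freq = 0
After iteration 2: lo = 2, hi = 3, freq = 0
After iteration 3: lo = 3, hi = 2, freq = 0
Loop ends.

Final answer: 0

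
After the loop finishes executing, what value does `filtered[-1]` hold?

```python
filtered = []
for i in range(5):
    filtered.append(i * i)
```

Let's trace through this code step by step.

Initialize: filtered = []
Entering loop: for i in range(5):
After iteration 1: i = 0, filtered = [0]
After iteration 2: i = 1, filtered = [0, 1]
After iteration 3: i = 2, filtered = [0, 1, 4]
After iteration 4: i = 3, filtered = [0, 1, 4, 9]
After iteration 5: i = 4, filtered = [0, 1, 4, 9, 16]
Loop ends.
filtered[-1] = 16

Final answer: 16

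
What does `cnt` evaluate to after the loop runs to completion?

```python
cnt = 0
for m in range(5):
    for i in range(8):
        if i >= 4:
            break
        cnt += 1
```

Let's trace through this code step by step.

Initialize: cnt = 0
Entering loop: for m in range(5):
After iteration 1: m = 0, cnt = 4
After iteration 2: m = 1, cnt = 8
After iteration 3: m = 2, cnt = 12
After iteration 4: m = 3, cnt = 16
After iteration 5: m = 4, cnt = 20
Loop ends.

Final answer: 20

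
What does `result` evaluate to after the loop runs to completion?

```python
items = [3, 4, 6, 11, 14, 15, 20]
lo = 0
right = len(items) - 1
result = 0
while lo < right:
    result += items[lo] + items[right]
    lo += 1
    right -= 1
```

Let's trace through this code step by step.

Initialize: items = [3, 4, 6, 11, 14, 15, 20]
Initialize: lo = 0
Initialize: right = 6
Initialize: result = 0
Entering loop: while lo < right:
After iteration 1: lo = 1, right = 5, result = 23
After iteration 2: lo = 2, right = 4, result = 42
After iteration 3: lo = 3, right = 3, result = 62
Loop ends.

Final answer: 62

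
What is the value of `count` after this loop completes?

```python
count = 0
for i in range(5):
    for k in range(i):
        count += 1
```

Let's trace through this code step by step.

Initialize: count = 0
Entering loop: for i in range(5):
After iteration 1: i = 0, count = 0
After iteration 2: i = 1, count = 1, k = 0
After iteration 3: i = 2, count = 3, k = 1
After iteration 4: i = 3, count = 6, k = 2
After iteration 5: i = 4, count = 10, k = 3
Loop ends.

Final answer: 10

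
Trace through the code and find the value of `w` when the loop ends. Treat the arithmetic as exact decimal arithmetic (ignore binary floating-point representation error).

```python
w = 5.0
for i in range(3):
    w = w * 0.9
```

Let's trace through this code step by step.

Initialize: w = 5.0
Entering loop: for i in range(3):
After iteration 1: i = 0, w = 4.5
After iteration 2: i = 1, w = 4.05
After iteration 3: i = 2, w = 3.645
Loop ends.

Final answer: 3.645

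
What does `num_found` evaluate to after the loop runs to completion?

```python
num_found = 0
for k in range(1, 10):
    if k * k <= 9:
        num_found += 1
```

Let's trace through this code step by step.

Initialize: num_found = 0
Entering loop: for k in range(1, 10):
After iteration 1: k = 1, num_found = 1
After iteration 2: k = 2, num_found = 2
After iteration 3: k = 3, num_found = 3
After iteration 4: k = 4, num_found = 3
After iteration 5: k = 5, num_found = 3
After iteration 6: k = 6, num_found = 3
After iteration 7: k = 7, num_found = 3
After iteration 8: k = 8, num_found = 3
After iteration 9: k = 9, num_found = 3
Loop ends.

Final answer: 3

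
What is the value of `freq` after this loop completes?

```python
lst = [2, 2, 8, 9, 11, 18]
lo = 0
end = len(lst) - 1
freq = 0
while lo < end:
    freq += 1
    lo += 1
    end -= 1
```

Let's trace through this code step by step.

Initialize: lst = [2, 2, 8, 9, 11, 18]
Initialize: lo = 0
Initialize: end = 5
Initialize: freq = 0
Entering loop: while lo < end:
After iteration 1: lo = 1, end = 4, freq = 1
After iteration 2: lo = 2, end = 3, freq = 2
After iteration 3: lo = 3, end = 2, freq = 3
Loop ends.

Final answer: 3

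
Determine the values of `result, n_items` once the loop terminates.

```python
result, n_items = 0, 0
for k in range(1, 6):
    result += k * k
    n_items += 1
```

Let's trace through this code step by step.

Initialize: result = 0
Initialize: n_items = 0
Entering loop: for k in range(1, 6):
After iteration 1: k = 1, result = 1, n_items = 1
After iteration 2: k = 2, result = 5, n_items = 2
After iteration 3: k = 3, result = 14, n_items = 3
After iteration 4: k = 4, result = 30, n_items = 4
After iteration 5: k = 5, result = 55, n_items = 5
Loop ends.

Final answer: 55, 5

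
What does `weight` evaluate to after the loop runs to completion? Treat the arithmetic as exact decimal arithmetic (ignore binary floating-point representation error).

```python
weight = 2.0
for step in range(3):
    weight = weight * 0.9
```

Let's trace through this code step by step.

Initialize: weight = 2.0
Entering loop: for step in range(3):
After iteration 1: step = 0, weight = 1.8
After iteration 2: step = 1, weight = 1.62
After iteration 3: step = 2, weight = 1.458
Loop ends.

Final answer: 1.458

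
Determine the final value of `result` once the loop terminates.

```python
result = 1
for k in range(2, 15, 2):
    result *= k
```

Let's trace through this code step by step.

Initialize: result = 1
Entering loop: for k in range(2, 15, 2):
After iteration 1: k = 2, result = 2
After iteration 2: k = 4, result = 8
After iteration 3: k = 6, result = 48
After iteration 4: k = 8, result = 384
After iteration 5: k = 10, result = 3840
After iteration 6: k = 12, result = 46080
After iteration 7: k = 14, result = 645120
Loop ends.

Final answer: 645120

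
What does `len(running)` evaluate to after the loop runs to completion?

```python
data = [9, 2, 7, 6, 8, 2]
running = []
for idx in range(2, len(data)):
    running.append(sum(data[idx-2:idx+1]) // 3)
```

Let's trace through this code step by step.

Initialize: data = [9, 2, 7, 6, 8, 2]
Initialize: running = []
Entering loop: for idx in range(2, len(data)):
After iteration 1: idx = 2, running = [6]
After iteration 2: idx = 3, running = [6, 5]
After iteration 3: idx = 4, running = [6, 5, 7]
After iteration 4: idx = 5, running = [6, 5, 7, 5]
Loop ends.
len(running) = 4

Final answer: 4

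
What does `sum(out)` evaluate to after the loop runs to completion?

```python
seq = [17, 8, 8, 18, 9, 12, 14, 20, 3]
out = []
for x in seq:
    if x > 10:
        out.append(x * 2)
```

Let's trace through this code step by step.

Initialize: seq = [17, 8, 8, 18, 9, 12, 14, 20, 3]
Initialize: out = []
Entering loop: for x in seq:
After iteration 1: x = 17, out = [34]
After iteration 2: x = 8, out = [34]
After iteration 3: x = 8, out = [34]
After iteration 4: x = 18, out = [34, 36]
After iteration 5: x = 9, out = [34, 36]
After iteration 6: x = 12, out = [34, 36, 24]
After iteration 7: x = 14, out = [34, 36, 24, 28]
After iteration 8: x = 20, out = [34, 36, 24, 28, 40]
After iteration 9: x = 3, out = [34, 36, 24, 28, 40]
Loop ends.
sum(out) = 162

Final answer: 162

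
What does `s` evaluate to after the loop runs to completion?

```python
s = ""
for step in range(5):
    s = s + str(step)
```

Let's trace through this code step by step.

Initialize: s = ''
Entering loop: for step in range(5):
After iteration 1: step = 0, s = '0'
After iteration 2: step = 1, s = '01'
After iteration 3: step = 2, s = '012'
After iteration 4: step = 3, s = '0123'
After iteration 5: step = 4, s = '01234'
Loop ends.

Final answer: '01234'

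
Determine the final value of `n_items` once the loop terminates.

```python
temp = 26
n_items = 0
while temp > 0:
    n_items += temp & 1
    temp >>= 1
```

Let's trace through this code step by step.

Initialize: temp = 26
Initialize: n_items = 0
Entering loop: while temp > 0:
After iteration 1: temp = 13, n_items = 0
After iteration 2: temp = 6, n_items = 1
After iteration 3: temp = 3, n_items = 1
After iteration 4: temp = 1, n_items = 2
After iteration 5: temp = 0, n_items = 3
Loop ends.

Final answer: 3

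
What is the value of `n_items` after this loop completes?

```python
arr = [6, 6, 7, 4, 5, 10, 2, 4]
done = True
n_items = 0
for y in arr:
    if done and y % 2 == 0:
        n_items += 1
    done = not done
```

Let's trace through this code step by step.

Initialize: arr = [6, 6, 7, 4, 5, 10, 2, 4]
Initialize: done = True
Initialize: n_items = 0
Entering loop: for y in arr:
After iteration 1: y = 6, done = False, n_items = 1
After iteration 2: y = 6, done = True, n_items = 1
After iteration 3: y = 7, done = False, n_items = 1
After iteration 4: y = 4, done = True, n_items = 1
After iteration 5: y = 5, done = False, n_items = 1
After iteration 6: y = 10, done = True, n_items = 1
After iteration 7: y = 2, done = False, n_items = 2
After iteration 8: y = 4, done = True, n_items = 2
Loop ends.

Final answer: 2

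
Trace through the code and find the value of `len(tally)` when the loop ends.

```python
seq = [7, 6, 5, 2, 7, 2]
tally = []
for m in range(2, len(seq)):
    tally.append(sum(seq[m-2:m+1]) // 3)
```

Let's trace through this code step by step.

Initialize: seq = [7, 6, 5, 2, 7, 2]
Initialize: tally = []
Entering loop: for m in range(2, len(seq)):
After iteration 1: m = 2, tally = [6]
After iteration 2: m = 3, tally = [6, 4]
After iteration 3: m = 4, tally = [6, 4, 4]
After iteration 4: m = 5, tally = [6, 4, 4, 3]
Loop ends.
len(tally) = 4

Final answer: 4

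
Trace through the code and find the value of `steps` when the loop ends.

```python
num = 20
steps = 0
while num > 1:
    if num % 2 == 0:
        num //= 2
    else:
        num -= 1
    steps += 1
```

Let's trace through this code step by step.

Initialize: num = 20
Initialize: steps = 0
Entering loop: while num > 1:
After iteration 1: num = 10, steps = 1
After iteration 2: num = 5, steps = 2
After iteration 3: num = 4, steps = 3
After iteration 4: num = 2, steps = 4
After iteration 5: num = 1, steps = 5
Loop ends.

Final answer: 5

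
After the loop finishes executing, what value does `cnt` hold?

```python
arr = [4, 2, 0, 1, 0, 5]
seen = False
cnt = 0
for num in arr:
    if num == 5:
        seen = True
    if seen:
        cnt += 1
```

Let's trace through this code step by step.

Initialize: arr = [4, 2, 0, 1, 0, 5]
Initialize: seen = False
Initialize: cnt = 0
Entering loop: for num in arr:
After iteration 1: num = 4, seen = False, cnt = 0
After iteration 2: num = 2, seen = False, cnt = 0
After iteration 3: num = 0, seen = False, cnt = 0
After iteration 4: num = 1, seen = False, cnt = 0
After iteration 5: num = 0, seen = False, cnt = 0
After iteration 6: num = 5, seen = True, cnt = 1
Loop ends.

Final answer: 1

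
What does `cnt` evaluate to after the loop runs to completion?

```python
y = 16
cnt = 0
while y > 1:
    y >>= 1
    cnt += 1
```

Let's trace through this code step by step.

Initialize: y = 16
Initialize: cnt = 0
Entering loop: while y > 1:
After iteration 1: y = 8, cnt = 1
After iteration 2: y = 4, cnt = 2
After iteration 3: y = 2, cnt = 3
After iteration 4: y = 1, cnt = 4
Loop ends.

Final answer: 4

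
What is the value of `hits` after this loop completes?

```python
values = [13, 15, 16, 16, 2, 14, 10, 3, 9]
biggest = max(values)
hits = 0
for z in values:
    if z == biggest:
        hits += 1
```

Let's trace through this code step by step.

Initialize: values = [13, 15, 16, 16, 2, 14, 10, 3, 9]
Initialize: biggest = 16
Initialize: hits = 0
Entering loop: for z in values:
After iteration 1: z = 13, hits = 0
After iteration 2: z = 15, hits = 0
After iteration 3: z = 16, hits = 1
After iteration 4: z = 16, hits = 2
After iteration 5: z = 2, hits = 2
After iteration 6: z = 14, hits = 2
After iteration 7: z = 10, hits = 2
After iteration 8: z = 3, hits = 2
After iteration 9: z = 9, hits = 2
Loop ends.

Final answer: 2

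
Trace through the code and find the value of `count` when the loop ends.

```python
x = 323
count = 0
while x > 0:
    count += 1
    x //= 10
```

Let's trace through this code step by step.

Initialize: x = 323
Initialize: count = 0
Entering loop: while x > 0:
After iteration 1: x = 32, count = 1
After iteration 2: x = 3, count = 2
After iteration 3: x = 0, count = 3
Loop ends.

Final answer: 3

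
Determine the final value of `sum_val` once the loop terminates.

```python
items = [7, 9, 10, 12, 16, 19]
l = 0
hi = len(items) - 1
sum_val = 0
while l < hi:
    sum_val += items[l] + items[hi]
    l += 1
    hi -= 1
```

Let's trace through this code step by step.

Initialize: items = [7, 9, 10, 12, 16, 19]
Initialize: l = 0
Initialize: hi = 5
Initialize: sum_val = 0
Entering loop: while l < hi:
After iteration 1: l = 1, hi = 4, sum_val = 26
After iteration 2: l = 2, hi = 3, sum_val = 51
After iteration 3: l = 3, hi = 2, sum_val = 73
Loop ends.

Final answer: 73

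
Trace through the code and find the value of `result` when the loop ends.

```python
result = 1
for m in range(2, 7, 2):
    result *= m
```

Let's trace through this code step by step.

Initialize: result = 1
Entering loop: for m in range(2, 7, 2):
After iteration 1: m = 2, result = 2
After iteration 2: m = 4, result = 8
After iteration 3: m = 6, result = 48
Loop ends.

Final answer: 48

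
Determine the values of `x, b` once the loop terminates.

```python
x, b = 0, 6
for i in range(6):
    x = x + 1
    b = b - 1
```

Let's trace through this code step by step.

Initialize: x = 0
Initialize: b = 6
Entering loop: for i in range(6):
After iteration 1: i = 0, x = 1, b = 5
After iteration 2: i = 1, x = 2, b = 4
After iteration 3: i = 2, x = 3, b = 3
After iteration 4: i = 3, x = 4, b = 2
After iteration 5: i = 4, x = 5, b = 1
After iteration 6: i = 5, x = 6, b = 0
Loop ends.

Final answer: 6, 0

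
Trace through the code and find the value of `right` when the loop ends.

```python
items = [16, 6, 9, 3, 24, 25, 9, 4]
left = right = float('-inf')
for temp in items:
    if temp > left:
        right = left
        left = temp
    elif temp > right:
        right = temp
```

Let's trace through this code step by step.

Initialize: items = [16, 6, 9, 3, 24, 25, 9, 4]
Initialize: left = -inf
Initialize: right = -inf
Entering loop: for temp in items:
After iteration 1: temp = 16, left = 16, right = -inf
After iteration 2: temp = 6, left = 16, right = 6
After iteration 3: temp = 9, left = 16, right = 9
After iteration 4: temp = 3, left = 16, right = 9
After iteration 5: temp = 24, left = 24, right = 16
After iteration 6: temp = 25, left = 25, right = 24
After iteration 7: temp = 9, left = 25, right = 24
After iteration 8: temp = 4, left = 25, right = 24
Loop ends.

Final answer: 24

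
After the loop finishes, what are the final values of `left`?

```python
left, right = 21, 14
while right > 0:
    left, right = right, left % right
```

Let's trace through this code step by step.

Initialize: left = 21
Initialize: right = 14
Entering loop: while right > 0:
After iteration 1: left = 14, right = 7
After iteration 2: left = 7, right = 0
Loop ends.

Final answer: 7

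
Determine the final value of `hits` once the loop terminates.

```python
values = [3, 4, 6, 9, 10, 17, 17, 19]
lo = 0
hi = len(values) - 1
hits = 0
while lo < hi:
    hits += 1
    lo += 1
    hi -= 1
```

Let's trace through this code step by step.

Initialize: values = [3, 4, 6, 9, 10, 17, 17, 19]
Initialize: lo = 0
Initialize: hi = 7
Initialize: hits = 0
Entering loop: while lo < hi:
After iteration 1: lo = 1, hi = 6, hits = 1
After iteration 2: lo = 2, hi = 5, hits = 2
After iteration 3: lo = 3, hi = 4, hits = 3
After iteration 4: lo = 4, hi = 3, hits = 4
Loop ends.

Final answer: 4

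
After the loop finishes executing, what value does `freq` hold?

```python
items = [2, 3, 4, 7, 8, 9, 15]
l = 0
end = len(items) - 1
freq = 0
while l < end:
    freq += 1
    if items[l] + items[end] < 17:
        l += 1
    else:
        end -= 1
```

Let's trace through this code step by step.

Initialize: items = [2, 3, 4, 7, 8, 9, 15]
Initialize: l = 0
Initialize: end = 6
Initialize: freq = 0
Entering loop: while l < end:
After iteration 1: l = 0, end = 5, freq = 1
After iteration 2: l = 1, end = 5, freq = 2
After iteration 3: l = 2, end = 5, freq = 3
After iteration 4: l = 3, end = 5, freq = 4
After iteration 5: l = 4, end = 5, freq = 5
After iteration 6: l = 4, end = 4, freq = 6
Loop ends.

Final answer: 6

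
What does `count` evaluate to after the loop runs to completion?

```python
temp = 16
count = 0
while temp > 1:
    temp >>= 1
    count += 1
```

Let's trace through this code step by step.

Initialize: temp = 16
Initialize: count = 0
Entering loop: while temp > 1:
After iteration 1: temp = 8, count = 1
After iteration 2: temp = 4, count = 2
After iteration 3: temp = 2, count = 3
After iteration 4: temp = 1, count = 4
Loop ends.

Final answer: 4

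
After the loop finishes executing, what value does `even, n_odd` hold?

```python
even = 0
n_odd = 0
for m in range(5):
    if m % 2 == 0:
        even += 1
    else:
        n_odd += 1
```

Let's trace through this code step by step.

Initialize: even = 0
Initialize: n_odd = 0
Entering loop: for m in range(5):
After iteration 1: m = 0, even = 1, n_odd = 0
After iteration 2: m = 1, even = 1, n_odd = 1
After iteration 3: m = 2, even = 2, n_odd = 1
After iteration 4: m = 3, even = 2, n_odd = 2
After iteration 5: m = 4, even = 3, n_odd = 2
Loop ends.

Final answer: 3, 2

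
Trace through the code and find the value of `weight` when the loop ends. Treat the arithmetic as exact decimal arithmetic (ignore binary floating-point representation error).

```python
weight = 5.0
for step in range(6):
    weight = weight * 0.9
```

Let's trace through this code step by step.

Initialize: weight = 5.0
Entering loop: for step in range(6):
After iteration 1: step = 0, weight = 4.5
After iteration 2: step = 1, weight = 4.05
After iteration 3: step = 2, weight = 3.645
After iteration 4: step = 3, weight = 3.2805
After iteration 5: step = 4, weight = 2.95245
After iteration 6: step = 5, weight = 2.657205
Loop ends.

Final answer: 2.657205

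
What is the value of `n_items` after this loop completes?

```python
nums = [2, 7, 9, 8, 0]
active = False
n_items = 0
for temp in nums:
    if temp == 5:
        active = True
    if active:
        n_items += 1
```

Let's trace through this code step by step.

Initialize: nums = [2, 7, 9, 8, 0]
Initialize: active = False
Initialize: n_items = 0
Entering loop: for temp in nums:
After iteration 1: temp = 2, n_items = 0
After iteration 2: temp = 7, n_items = 0
After iteration 3: temp = 9, n_items = 0
After iteration 4: temp = 8, n_items = 0
After iteration 5: temp = 0, n_items = 0
Loop ends.

Final answer: 0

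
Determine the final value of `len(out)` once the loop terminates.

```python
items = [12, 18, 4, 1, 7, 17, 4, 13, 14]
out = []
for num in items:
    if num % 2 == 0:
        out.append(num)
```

Let's trace through this code step by step.

Initialize: items = [12, 18, 4, 1, 7, 17, 4, 13, 14]
Initialize: out = []
Entering loop: for num in items:
After iteration 1: num = 12, out = [12]
After iteration 2: num = 18, out = [12, 18]
After iteration 3: num = 4, out = [12, 18, 4]
After iteration 4: num = 1, out = [12, 18, 4]
After iteration 5: num = 7, out = [12, 18, 4]
After iteration 6: num = 17, out = [12, 18, 4]
After iteration 7: num = 4, out = [12, 18, 4, 4]
After iteration 8: num = 13, out = [12, 18, 4, 4]
After iteration 9: num = 14, out = [12, 18, 4, 4, 14]
Loop ends.
len(out) = 5

Final answer: 5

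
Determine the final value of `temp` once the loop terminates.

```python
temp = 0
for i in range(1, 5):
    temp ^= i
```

Let's trace through this code step by step.

Initialize: temp = 0
Entering loop: for i in range(1, 5):
After iteration 1: i = 1, temp = 1
After iteration 2: i = 2, temp = 3
After iteration 3: i = 3, temp = 0
After iteration 4: i = 4, temp = 4
Loop ends.

Final answer: 4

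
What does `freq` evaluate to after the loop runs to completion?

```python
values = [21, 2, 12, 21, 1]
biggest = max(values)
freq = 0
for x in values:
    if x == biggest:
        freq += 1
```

Let's trace through this code step by step.

Initialize: values = [21, 2, 12, 21, 1]
Initialize: biggest = 21
Initialize: freq = 0
Entering loop: for x in values:
After iteration 1: x = 21, freq = 1
After iteration 2: x = 2, freq = 1
After iteration 3: x = 12, freq = 1
After iteration 4: x = 21, freq = 2
After iteration 5: x = 1, freq = 2
Loop ends.

Final answer: 2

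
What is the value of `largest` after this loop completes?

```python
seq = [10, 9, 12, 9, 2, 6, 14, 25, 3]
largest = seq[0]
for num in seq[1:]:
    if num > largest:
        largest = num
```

Let's trace through this code step by step.

Initialize: seq = [10, 9, 12, 9, 2, 6, 14, 25, 3]
Initialize: largest = 10
Entering loop: for num in seq[1:]:
After iteration 1: num = 9, largest = 10
After iteration 2: num = 12, largest = 12
After iteration 3: num = 9, largest = 12
After iteration 4: num = 2, largest = 12
After iteration 5: num = 6, largest = 12
After iteration 6: num = 14, largest = 14
After iteration 7: num = 25, largest = 25
After iteration 8: num = 3, largest = 25
Loop ends.

Final answer: 25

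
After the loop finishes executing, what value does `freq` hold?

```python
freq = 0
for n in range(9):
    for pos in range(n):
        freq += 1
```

Let's trace through this code step by step.

Initialize: freq = 0
Entering loop: for n in range(9):
After iteration 1: n = 0, freq = 0
After iteration 2: n = 1, freq = 1, pos = 0
After iteration 3: n = 2, freq = 3, pos = 1
After iteration 4: n = 3, freq = 6, pos = 2
After iteration 5: n = 4, freq = 10, pos = 3
After iteration 6: n = 5, freq = 15, pos = 4
After iteration 7: n = 6, freq = 21, pos = 5
After iteration 8: n = 7, freq = 28, pos = 6
After iteration 9: n = 8, freq = 36, pos = 7
Loop ends.

Final answer: 36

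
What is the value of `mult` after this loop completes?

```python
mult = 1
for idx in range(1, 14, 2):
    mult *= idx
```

Let's trace through this code step by step.

Initialize: mult = 1
Entering loop: for idx in range(1, 14, 2):
After iteration 1: idx = 1, mult = 1
After iteration 2: idx = 3, mult = 3
After iteration 3: idx = 5, mult = 15
After iteration 4: idx = 7, mult = 105
After iteration 5: idx = 9, mult = 945
After iteration 6: idx = 11, mult = 10395
After iteration 7: idx = 13, mult = 135135
Loop ends.

Final answer: 135135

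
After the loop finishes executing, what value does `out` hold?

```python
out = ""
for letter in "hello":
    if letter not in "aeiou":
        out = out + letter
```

Let's trace through this code step by step.

Initialize: out = ''
Entering loop: for letter in "hello":
After iteration 1: letter = 'h', out = 'h'
After iteration 2: letter = 'e', out = 'h'
After iteration 3: letter = 'l', out = 'hl'
After iteration 4: letter = 'l', out = 'hll'
After iteration 5: letter = 'o', out = 'hll'
Loop ends.

Final answer: 'hll'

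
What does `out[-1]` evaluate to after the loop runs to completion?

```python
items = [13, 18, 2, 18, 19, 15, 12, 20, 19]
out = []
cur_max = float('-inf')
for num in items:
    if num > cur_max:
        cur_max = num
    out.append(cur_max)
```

Let's trace through this code step by step.

Initialize: items = [13, 18, 2, 18, 19, 15, 12, 20, 19]
Initialize: out = []
Initialize: cur_max = -inf
Entering loop: for num in items:
After iteration 1: num = 13, out = [13], cur_max = 13
After iteration 2: num = 18, out = [13, 18], cur_max = 18
After iteration 3: num = 2, out = [13, 18, 18], cur_max = 18
After iteration 4: num = 18, out = [13, 18, 18, 18], cur_max = 18
After iteration 5: num = 19, out = [13, 18, 18, 18, 19], cur_max = 19
After iteration 6: num = 15, out = [13, 18, 18, 18, 19, 19], cur_max = 19
After iteration 7: num = 12, out = [13, 18, 18, 18, 19, 19, 19], cur_max = 19
After iteration 8: num = 20, out = [13, 18, 18, 18, 19, 19, 19, 20], cur_max = 20
After iteration 9: num = 19, out = [13, 18, 18, 18, 19, 19, 19, 20, 20], cur_max = 20
Loop ends.
out[-1] = 20

Final answer: 20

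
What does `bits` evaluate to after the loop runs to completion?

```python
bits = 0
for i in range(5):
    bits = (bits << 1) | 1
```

Let's trace through this code step by step.

Initialize: bits = 0
Entering loop: for i in range(5):
After iteration 1: i = 0, bits = 1
After iteration 2: i = 1, bits = 3
After iteration 3: i = 2, bits = 7
After iteration 4: i = 3, bits = 15
After iteration 5: i = 4, bits = 31
Loop ends.

Final answer: 31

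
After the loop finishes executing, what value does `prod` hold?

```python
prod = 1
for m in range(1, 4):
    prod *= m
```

Let's trace through this code step by step.

Initialize: prod = 1
Entering loop: for m in range(1, 4):
After iteration 1: m = 1, prod = 1
After iteration 2: m = 2, prod = 2
After iteration 3: m = 3, prod = 6
Loop ends.

Final answer: 6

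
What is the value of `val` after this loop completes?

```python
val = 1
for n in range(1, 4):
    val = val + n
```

Let's trace through this code step by step.

Initialize: val = 1
Entering loop: for n in range(1, 4):
After iteration 1: n = 1, val = 2
After iteration 2: n = 2, val = 4
After iteration 3: n = 3, val = 7
Loop ends.

Final answer: 7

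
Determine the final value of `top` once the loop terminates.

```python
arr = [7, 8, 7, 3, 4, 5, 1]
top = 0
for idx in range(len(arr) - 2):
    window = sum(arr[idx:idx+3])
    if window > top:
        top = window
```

Let's trace through this code step by step.

Initialize: arr = [7, 8, 7, 3, 4, 5, 1]
Initialize: top = 0
Entering loop: for idx in range(len(arr) - 2):
After iteration 1: idx = 0, top = 22, window = 22
After iteration 2: idx = 1, top = 22, window = 18
After iteration 3: idx = 2, top = 22, window = 14
After iteration 4: idx = 3, top = 22, window = 12
After iteration 5: idx = 4, top = 22, window = 10
Loop ends.

Final answer: 22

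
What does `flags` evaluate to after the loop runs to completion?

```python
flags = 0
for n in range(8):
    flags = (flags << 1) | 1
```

Let's trace through this code step by step.

Initialize: flags = 0
Entering loop: for n in range(8):
After iteration 1: n = 0, flags = 1
After iteration 2: n = 1, flags = 3
After iteration 3: n = 2, flags = 7
After iteration 4: n = 3, flags = 15
After iteration 5: n = 4, flags = 31
After iteration 6: n = 5, flags = 63
After iteration 7: n = 6, flags = 127
After iteration 8: n = 7, flags = 255
Loop ends.

Final answer: 255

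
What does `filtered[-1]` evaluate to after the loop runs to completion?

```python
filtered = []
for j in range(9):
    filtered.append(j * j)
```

Let's trace through this code step by step.

Initialize: filtered = []
Entering loop: for j in range(9):
After iteration 1: j = 0, filtered = [0]
After iteration 2: j = 1, filtered = [0, 1]
After iteration 3: j = 2, filtered = [0, 1, 4]
After iteration 4: j = 3, filtered = [0, 1, 4, 9]
After iteration 5: j = 4, filtered = [0, 1, 4, 9, 16]
After iteration 6: j = 5, filtered = [0, 1, 4, 9, 16, 25]
After iteration 7: j = 6, filtered = [0, 1, 4, 9, 16, 25, 36]
After iteration 8: j = 7, filtered = [0, 1, 4, 9, 16, 25, 36, 49]
After iteration 9: j = 8, filtered = [0, 1, 4, 9, 16, 25, 36, 49, 64]
Loop ends.
filtered[-1] = 64

Final answer: 64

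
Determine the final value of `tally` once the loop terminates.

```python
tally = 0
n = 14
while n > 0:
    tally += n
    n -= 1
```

Let's trace through this code step by step.

Initialize: tally = 0
Initialize: n = 14
Entering loop: while n > 0:
After iteration 1: tally = 14, n = 13
After iteration 2: tally = 27, n = 12
After iteration 3: tally = 39, n = 11
After iteration 4: tally = 50, n = 10
After iteration 5: tally = 60, n = 9
After iteration 6: tally = 69, n = 8
After iteration 7: tally = 77, n = 7
After iteration 8: tally = 84, n = 6
After iteration 9: tally = 90, n = 5
After iteration 10: tally = 95, n = 4
After iteration 11: tally = 99, n = 3
After iteration 12: tally = 102, n = 2
After iteration 13: tally = 104, n = 1
After iteration 14: tally = 105, n = 0
Loop ends.

Final answer: 105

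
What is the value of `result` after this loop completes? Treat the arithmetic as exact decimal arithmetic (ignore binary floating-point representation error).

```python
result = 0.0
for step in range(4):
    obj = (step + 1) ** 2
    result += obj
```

Let's trace through this code step by step.

Initialize: result = 0.0
Entering loop: for step in range(4):
After iteration 1: step = 0, result = 1.0, obj = 1
After iteration 2: step = 1, result = 5.0, obj = 4
After iteration 3: step = 2, result = 14.0, obj = 9
After iteration 4: step = 3, result = 30.0, obj = 16
Loop ends.

Final answer: 30.0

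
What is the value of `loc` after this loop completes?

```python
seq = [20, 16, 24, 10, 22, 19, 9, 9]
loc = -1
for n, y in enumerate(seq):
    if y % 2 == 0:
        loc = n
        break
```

Let's trace through this code step by step.

Initialize: seq = [20, 16, 24, 10, 22, 19, 9, 9]
Initialize: loc = -1
Entering loop: for n, y in enumerate(seq):
After iteration 1: n = 0, y = 20, loc = 0
Loop ends.

Final answer: 0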